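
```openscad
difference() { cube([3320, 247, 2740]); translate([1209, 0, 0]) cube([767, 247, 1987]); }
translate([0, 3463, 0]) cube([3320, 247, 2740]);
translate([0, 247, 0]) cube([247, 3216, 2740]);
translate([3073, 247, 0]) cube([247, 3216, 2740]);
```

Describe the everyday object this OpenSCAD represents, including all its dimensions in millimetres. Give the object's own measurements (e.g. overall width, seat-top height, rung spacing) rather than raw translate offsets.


A single room: four walls, each 2740 mm tall and 247 mm thick, enclosing an outside footprint 3320×3710 mm (x × y), no floor or roof. The front and back walls (−y and +y sides) run the full x-width; the side walls fit between their inner faces. A door opening 767 mm wide and 1987 mm tall is cut through the front wall from the floor up, its −x edge 1209 mm from the wall's −x end.


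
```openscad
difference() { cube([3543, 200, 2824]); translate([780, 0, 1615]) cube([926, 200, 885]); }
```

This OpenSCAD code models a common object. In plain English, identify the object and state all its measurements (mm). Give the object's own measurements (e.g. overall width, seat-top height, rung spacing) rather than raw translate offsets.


A wall 3543 mm long (x), 200 mm thick (y), 2824 mm tall, with a rectangular window opening cut through it. The opening is 926 mm wide and 885 mm tall; its sill is at z = 1615 mm and its near (−x) edge is 780 mm from the wall's −x end. The opening passes through the full wall thickness.


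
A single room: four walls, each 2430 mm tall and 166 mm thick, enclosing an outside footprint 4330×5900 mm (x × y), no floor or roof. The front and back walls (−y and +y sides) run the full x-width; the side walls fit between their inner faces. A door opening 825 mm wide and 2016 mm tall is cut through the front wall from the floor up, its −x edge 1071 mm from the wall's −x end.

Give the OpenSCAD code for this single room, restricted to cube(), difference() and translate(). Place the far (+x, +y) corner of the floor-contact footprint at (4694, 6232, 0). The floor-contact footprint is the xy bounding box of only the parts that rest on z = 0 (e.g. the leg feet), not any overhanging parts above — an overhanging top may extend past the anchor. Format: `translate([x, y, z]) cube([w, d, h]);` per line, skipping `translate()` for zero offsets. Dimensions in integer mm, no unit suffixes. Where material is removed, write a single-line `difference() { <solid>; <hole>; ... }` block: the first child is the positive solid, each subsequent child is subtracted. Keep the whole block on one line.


difference() { translate([364, 332, 0]) cube([4330, 166, 2430]); translate([1435, 332, 0]) cube([825, 166, 2016]); }
translate([364, 6066, 0]) cube([4330, 166, 2430]);
translate([364, 498, 0]) cube([166, 5568, 2430]);
translate([4528, 498, 0]) cube([166, 5568, 2430]);


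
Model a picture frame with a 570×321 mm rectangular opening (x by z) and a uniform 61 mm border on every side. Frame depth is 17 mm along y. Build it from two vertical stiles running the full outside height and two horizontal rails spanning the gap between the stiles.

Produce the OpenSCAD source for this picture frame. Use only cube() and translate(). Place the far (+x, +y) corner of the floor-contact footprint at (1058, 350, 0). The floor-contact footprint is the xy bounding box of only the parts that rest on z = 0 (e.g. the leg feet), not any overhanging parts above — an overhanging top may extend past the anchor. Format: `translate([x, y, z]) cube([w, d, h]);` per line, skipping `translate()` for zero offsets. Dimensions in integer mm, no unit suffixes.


translate([366, 333, 0]) cube([61, 17, 443]);
translate([997, 333, 0]) cube([61, 17, 443]);
translate([427, 333, 0]) cube([570, 17, 61]);
translate([427, 333, 382]) cube([570, 17, 61]);


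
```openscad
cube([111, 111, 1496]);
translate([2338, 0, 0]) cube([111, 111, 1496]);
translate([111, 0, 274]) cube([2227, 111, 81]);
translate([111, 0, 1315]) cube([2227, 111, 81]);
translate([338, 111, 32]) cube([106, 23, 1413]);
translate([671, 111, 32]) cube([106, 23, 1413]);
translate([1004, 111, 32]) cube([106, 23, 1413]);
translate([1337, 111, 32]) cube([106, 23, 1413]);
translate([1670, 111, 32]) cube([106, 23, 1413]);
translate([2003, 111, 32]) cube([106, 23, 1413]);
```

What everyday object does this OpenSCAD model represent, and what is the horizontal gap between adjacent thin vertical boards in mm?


A fence section. The picket gap is 227 mm.

Two posts, two rails, 6 pickets — a fence section. Span 2227 mm holds 6 pickets of 106 mm with 7 equal gaps: ⌊(2227 − 6·106) / 7⌋ = 227 mm.


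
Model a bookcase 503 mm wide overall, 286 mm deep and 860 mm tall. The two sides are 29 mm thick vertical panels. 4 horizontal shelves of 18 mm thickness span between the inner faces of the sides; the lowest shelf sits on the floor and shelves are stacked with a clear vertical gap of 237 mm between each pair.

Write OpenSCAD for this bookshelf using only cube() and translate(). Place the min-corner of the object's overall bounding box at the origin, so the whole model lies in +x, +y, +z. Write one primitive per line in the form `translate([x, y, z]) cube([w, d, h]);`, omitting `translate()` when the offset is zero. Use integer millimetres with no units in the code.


cube([29, 286, 860]);
translate([474, 0, 0]) cube([29, 286, 860]);
translate([29, 0, 0]) cube([445, 286, 18]);
translate([29, 0, 255]) cube([445, 286, 18]);
translate([29, 0, 510]) cube([445, 286, 18]);
translate([29, 0, 765]) cube([445, 286, 18]);


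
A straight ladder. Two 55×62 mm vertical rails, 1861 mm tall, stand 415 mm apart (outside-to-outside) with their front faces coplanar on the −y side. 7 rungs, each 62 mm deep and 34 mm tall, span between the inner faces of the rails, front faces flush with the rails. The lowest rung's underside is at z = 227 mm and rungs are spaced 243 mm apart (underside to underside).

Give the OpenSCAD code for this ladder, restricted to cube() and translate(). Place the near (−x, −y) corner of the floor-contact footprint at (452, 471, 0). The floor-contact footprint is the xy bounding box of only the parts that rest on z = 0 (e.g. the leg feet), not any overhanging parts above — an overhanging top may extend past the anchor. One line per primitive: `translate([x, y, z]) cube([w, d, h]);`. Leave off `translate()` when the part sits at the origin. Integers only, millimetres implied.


translate([452, 471, 0]) cube([55, 62, 1861]);
translate([812, 471, 0]) cube([55, 62, 1861]);
translate([507, 471, 227]) cube([305, 62, 34]);
translate([507, 471, 470]) cube([305, 62, 34]);
translate([507, 471, 713]) cube([305, 62, 34]);
translate([507, 471, 956]) cube([305, 62, 34]);
translate([507, 471, 1199]) cube([305, 62, 34]);
translate([507, 471, 1442]) cube([305, 62, 34]);
translate([507, 471, 1685]) cube([305, 62, 34]);


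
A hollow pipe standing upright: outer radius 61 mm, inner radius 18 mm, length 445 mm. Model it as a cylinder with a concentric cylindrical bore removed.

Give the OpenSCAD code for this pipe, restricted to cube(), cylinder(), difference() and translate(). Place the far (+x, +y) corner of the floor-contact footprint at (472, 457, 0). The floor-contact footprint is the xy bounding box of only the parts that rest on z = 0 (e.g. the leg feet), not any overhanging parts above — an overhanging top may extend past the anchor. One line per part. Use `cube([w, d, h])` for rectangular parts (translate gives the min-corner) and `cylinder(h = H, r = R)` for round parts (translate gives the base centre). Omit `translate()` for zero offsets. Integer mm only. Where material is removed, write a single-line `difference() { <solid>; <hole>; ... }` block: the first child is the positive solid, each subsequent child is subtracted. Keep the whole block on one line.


difference() { translate([411, 396, 0]) cylinder(h = 445, r = 61); translate([411, 396, 0]) cylinder(h = 445, r = 18); }


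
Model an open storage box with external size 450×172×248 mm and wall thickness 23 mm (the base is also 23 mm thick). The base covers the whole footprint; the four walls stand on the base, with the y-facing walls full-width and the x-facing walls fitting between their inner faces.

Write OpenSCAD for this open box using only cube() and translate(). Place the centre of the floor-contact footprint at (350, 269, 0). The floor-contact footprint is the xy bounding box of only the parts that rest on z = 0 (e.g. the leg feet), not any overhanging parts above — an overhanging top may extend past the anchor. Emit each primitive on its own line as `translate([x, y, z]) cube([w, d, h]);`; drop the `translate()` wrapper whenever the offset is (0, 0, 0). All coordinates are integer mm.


translate([125, 183, 0]) cube([450, 172, 23]);
translate([125, 183, 23]) cube([450, 23, 225]);
translate([125, 332, 23]) cube([450, 23, 225]);
translate([125, 206, 23]) cube([23, 126, 225]);
translate([552, 206, 23]) cube([23, 126, 225]);


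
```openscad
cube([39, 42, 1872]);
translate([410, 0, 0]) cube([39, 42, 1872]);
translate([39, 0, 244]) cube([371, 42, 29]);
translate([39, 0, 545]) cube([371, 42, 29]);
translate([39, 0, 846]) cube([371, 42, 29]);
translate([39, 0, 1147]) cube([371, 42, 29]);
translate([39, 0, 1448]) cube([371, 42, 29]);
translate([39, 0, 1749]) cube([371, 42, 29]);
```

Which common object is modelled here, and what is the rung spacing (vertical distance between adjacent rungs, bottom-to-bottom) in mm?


A ladder. The rung spacing is 301 mm.

Two tall 39×42 posts with 6 short bars between them — a ladder. Adjacent rungs sit at z = 244 and z = 545, so the spacing is 545 − 244 = 301 mm.


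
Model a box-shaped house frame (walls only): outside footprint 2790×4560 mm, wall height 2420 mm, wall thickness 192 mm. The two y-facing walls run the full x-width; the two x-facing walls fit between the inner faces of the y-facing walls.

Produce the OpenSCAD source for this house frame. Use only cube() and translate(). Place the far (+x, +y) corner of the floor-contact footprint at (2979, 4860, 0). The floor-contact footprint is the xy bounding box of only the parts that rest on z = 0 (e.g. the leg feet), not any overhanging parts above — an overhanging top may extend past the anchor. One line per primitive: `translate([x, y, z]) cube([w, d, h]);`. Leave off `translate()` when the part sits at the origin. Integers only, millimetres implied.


translate([189, 300, 0]) cube([2790, 192, 2420]);
translate([189, 4668, 0]) cube([2790, 192, 2420]);
translate([189, 492, 0]) cube([192, 4176, 2420]);
translate([2787, 492, 0]) cube([192, 4176, 2420]);


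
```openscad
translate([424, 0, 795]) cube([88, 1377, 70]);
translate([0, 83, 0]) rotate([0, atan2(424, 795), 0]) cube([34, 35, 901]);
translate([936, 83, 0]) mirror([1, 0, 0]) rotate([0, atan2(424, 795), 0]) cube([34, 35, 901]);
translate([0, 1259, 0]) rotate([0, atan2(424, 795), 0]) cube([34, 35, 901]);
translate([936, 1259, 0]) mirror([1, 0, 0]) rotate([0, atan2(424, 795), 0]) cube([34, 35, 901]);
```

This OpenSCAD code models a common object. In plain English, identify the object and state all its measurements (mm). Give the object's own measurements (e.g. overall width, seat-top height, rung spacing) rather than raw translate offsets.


A sawhorse. A 88×1377×70 mm beam (x, y, z) sits on two A-frame leg pairs. Each pair is two raked legs of 34×35 mm section (35 mm along y) splaying symmetrically in x. Each leg rises 795 mm vertically over 424 mm of horizontal reach and is 901 mm long along its own axis. Every leg's outer bottom edge rests on the floor and its outer top edge meets a bottom edge of the beam — the left legs (tilting toward +x) meet the beam's −x bottom edge, the right legs (their mirror images, tilting toward −x) meet its +x bottom edge — so the leg tops tuck under the beam, the beam's underside is 795 mm above the floor, and the feet are 936 mm apart outside-to-outside with the beam centred between them. The two leg pairs are set in 83 mm from either end of the beam.


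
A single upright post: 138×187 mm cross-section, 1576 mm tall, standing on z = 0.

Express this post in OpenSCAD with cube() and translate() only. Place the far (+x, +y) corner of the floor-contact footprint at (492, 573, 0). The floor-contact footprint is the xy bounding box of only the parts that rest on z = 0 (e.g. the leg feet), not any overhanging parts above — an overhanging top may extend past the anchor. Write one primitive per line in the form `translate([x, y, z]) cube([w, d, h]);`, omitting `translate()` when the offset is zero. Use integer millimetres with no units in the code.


translate([354, 386, 0]) cube([138, 187, 1576]);


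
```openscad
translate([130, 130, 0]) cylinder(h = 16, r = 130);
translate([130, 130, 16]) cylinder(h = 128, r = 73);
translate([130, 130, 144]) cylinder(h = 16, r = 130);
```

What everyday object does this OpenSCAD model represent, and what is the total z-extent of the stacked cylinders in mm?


A spool. The overall height is 160 mm.

Three coaxial cylinders, large–small–large — a spool. Two 16 mm flanges and a 128 mm core give 16 + 128 + 16 = 160 mm.


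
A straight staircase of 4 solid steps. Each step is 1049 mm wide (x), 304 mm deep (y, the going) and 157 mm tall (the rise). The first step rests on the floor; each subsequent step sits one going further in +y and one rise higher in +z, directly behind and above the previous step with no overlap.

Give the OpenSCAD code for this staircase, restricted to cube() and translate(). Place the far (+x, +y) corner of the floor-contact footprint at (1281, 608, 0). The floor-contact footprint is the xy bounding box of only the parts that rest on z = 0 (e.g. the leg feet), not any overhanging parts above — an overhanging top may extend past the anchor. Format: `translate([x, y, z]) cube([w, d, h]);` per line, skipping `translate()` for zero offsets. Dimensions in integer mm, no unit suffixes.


translate([232, 304, 0]) cube([1049, 304, 157]);
translate([232, 608, 157]) cube([1049, 304, 157]);
translate([232, 912, 314]) cube([1049, 304, 157]);
translate([232, 1216, 471]) cube([1049, 304, 157]);


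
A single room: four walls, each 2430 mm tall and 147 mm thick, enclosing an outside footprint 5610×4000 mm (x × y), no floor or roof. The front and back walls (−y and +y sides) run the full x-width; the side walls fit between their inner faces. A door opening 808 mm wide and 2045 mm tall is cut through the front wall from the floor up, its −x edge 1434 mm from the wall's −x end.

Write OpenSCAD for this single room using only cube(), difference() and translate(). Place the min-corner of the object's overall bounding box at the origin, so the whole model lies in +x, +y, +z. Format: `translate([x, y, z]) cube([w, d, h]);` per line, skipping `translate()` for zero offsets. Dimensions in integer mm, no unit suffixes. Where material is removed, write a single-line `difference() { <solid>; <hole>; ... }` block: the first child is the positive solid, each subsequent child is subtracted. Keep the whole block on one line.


difference() { cube([5610, 147, 2430]); translate([1434, 0, 0]) cube([808, 147, 2045]); }
translate([0, 3853, 0]) cube([5610, 147, 2430]);
translate([0, 147, 0]) cube([147, 3706, 2430]);
translate([5463, 147, 0]) cube([147, 3706, 2430]);


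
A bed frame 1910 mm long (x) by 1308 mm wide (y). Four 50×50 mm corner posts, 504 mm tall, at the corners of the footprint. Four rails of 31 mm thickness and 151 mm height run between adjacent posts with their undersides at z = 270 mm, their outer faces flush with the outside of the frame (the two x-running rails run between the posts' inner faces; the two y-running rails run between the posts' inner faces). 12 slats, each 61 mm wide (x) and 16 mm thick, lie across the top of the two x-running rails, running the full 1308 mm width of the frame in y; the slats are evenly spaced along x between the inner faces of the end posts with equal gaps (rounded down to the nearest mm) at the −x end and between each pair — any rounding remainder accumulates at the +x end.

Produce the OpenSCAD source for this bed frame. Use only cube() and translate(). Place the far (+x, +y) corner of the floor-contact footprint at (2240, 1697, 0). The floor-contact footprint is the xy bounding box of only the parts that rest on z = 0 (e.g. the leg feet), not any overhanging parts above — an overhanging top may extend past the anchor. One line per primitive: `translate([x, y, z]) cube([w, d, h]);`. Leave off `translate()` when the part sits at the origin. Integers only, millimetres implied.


// slat z = rail_z + rail_h = 270 + 151 = 421
// slat gap = ⌊(1810 − 12·61) / 13⌋ = 82
translate([330, 389, 0]) cube([50, 50, 504]);
translate([330, 1647, 0]) cube([50, 50, 504]);
translate([2190, 389, 0]) cube([50, 50, 504]);
translate([2190, 1647, 0]) cube([50, 50, 504]);
translate([380, 389, 270]) cube([1810, 31, 151]);
translate([380, 1666, 270]) cube([1810, 31, 151]);
translate([330, 439, 270]) cube([31, 1208, 151]);
translate([2209, 439, 270]) cube([31, 1208, 151]);
translate([462, 389, 421]) cube([61, 1308, 16]);
translate([605, 389, 421]) cube([61, 1308, 16]);
translate([748, 389, 421]) cube([61, 1308, 16]);
translate([891, 389, 421]) cube([61, 1308, 16]);
translate([1034, 389, 421]) cube([61, 1308, 16]);
translate([1177, 389, 421]) cube([61, 1308, 16]);
translate([1320, 389, 421]) cube([61, 1308, 16]);
translate([1463, 389, 421]) cube([61, 1308, 16]);
translate([1606, 389, 421]) cube([61, 1308, 16]);
translate([1749, 389, 421]) cube([61, 1308, 16]);
translate([1892, 389, 421]) cube([61, 1308, 16]);
translate([2035, 389, 421]) cube([61, 1308, 16]);


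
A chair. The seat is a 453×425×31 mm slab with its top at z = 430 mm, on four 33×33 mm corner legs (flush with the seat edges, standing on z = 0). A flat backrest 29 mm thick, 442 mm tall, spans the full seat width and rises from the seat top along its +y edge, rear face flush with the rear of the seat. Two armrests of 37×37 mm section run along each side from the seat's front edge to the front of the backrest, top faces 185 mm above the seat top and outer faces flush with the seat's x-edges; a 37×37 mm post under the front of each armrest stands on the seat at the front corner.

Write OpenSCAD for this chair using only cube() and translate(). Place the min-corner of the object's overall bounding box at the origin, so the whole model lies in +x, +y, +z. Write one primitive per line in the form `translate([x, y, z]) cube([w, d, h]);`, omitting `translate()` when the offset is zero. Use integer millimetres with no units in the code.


translate([0, 0, 399]) cube([453, 425, 31]);
cube([33, 33, 399]);
translate([420, 0, 0]) cube([33, 33, 399]);
translate([0, 392, 0]) cube([33, 33, 399]);
translate([420, 392, 0]) cube([33, 33, 399]);
translate([0, 396, 430]) cube([453, 29, 442]);
translate([0, 0, 578]) cube([37, 396, 37]);
translate([416, 0, 578]) cube([37, 396, 37]);
translate([0, 0, 430]) cube([37, 37, 148]);
translate([416, 0, 430]) cube([37, 37, 148]);


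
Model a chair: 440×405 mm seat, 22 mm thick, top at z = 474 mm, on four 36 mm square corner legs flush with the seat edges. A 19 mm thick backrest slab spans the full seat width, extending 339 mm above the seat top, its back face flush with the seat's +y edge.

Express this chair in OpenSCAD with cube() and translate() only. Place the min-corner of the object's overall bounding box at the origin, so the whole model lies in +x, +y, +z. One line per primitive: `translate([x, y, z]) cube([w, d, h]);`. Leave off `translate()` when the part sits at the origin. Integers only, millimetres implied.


// leg_h = 474 - 22 = 452
translate([0, 0, 452]) cube([440, 405, 22]);
cube([36, 36, 452]);
translate([404, 0, 0]) cube([36, 36, 452]);
translate([0, 369, 0]) cube([36, 36, 452]);
translate([404, 369, 0]) cube([36, 36, 452]);
translate([0, 386, 474]) cube([440, 19, 339]);


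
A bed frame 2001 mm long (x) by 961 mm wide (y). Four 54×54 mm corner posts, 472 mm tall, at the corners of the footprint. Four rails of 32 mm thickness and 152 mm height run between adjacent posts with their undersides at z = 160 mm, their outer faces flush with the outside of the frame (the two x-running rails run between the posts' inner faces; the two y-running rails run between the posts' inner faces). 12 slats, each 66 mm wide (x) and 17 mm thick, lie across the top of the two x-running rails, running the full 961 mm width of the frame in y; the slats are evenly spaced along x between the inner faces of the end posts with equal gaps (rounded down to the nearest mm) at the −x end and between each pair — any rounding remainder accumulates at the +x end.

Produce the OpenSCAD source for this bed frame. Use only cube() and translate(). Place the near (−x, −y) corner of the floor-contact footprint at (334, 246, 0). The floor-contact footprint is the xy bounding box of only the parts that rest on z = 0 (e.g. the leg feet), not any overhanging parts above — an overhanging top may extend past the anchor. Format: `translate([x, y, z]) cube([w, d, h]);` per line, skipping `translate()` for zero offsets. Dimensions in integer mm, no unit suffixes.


translate([334, 246, 0]) cube([54, 54, 472]);
translate([334, 1153, 0]) cube([54, 54, 472]);
translate([2281, 246, 0]) cube([54, 54, 472]);
translate([2281, 1153, 0]) cube([54, 54, 472]);
translate([388, 246, 160]) cube([1893, 32, 152]);
translate([388, 1175, 160]) cube([1893, 32, 152]);
translate([334, 300, 160]) cube([32, 853, 152]);
translate([2303, 300, 160]) cube([32, 853, 152]);
translate([472, 246, 312]) cube([66, 961, 17]);
translate([622, 246, 312]) cube([66, 961, 17]);
translate([772, 246, 312]) cube([66, 961, 17]);
translate([922, 246, 312]) cube([66, 961, 17]);
translate([1072, 246, 312]) cube([66, 961, 17]);
translate([1222, 246, 312]) cube([66, 961, 17]);
translate([1372, 246, 312]) cube([66, 961, 17]);
translate([1522, 246, 312]) cube([66, 961, 17]);
translate([1672, 246, 312]) cube([66, 961, 17]);
translate([1822, 246, 312]) cube([66, 961, 17]);
translate([1972, 246, 312]) cube([66, 961, 17]);
translate([2122, 246, 312]) cube([66, 961, 17]);


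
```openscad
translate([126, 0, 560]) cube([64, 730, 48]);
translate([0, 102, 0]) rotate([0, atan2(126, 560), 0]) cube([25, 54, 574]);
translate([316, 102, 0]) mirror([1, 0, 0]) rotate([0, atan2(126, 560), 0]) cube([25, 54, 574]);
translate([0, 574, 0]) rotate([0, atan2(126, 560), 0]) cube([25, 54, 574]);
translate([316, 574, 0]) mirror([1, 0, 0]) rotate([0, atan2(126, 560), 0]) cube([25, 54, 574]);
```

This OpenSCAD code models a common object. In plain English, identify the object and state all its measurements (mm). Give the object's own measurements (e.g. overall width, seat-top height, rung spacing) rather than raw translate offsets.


A sawhorse. A 64×730×48 mm beam (x, y, z) sits on two A-frame leg pairs. Each pair is two raked legs of 25×54 mm section (54 mm along y) splaying symmetrically in x. Each leg rises 560 mm vertically over 126 mm of horizontal reach and is 574 mm long along its own axis. Every leg's outer bottom edge rests on the floor and its outer top edge meets a bottom edge of the beam — the left legs (tilting toward +x) meet the beam's −x bottom edge, the right legs (their mirror images, tilting toward −x) meet its +x bottom edge — so the leg tops tuck under the beam, the beam's underside is 560 mm above the floor, and the feet are 316 mm apart outside-to-outside with the beam centred between them. The two leg pairs are set in 102 mm from either end of the beam.


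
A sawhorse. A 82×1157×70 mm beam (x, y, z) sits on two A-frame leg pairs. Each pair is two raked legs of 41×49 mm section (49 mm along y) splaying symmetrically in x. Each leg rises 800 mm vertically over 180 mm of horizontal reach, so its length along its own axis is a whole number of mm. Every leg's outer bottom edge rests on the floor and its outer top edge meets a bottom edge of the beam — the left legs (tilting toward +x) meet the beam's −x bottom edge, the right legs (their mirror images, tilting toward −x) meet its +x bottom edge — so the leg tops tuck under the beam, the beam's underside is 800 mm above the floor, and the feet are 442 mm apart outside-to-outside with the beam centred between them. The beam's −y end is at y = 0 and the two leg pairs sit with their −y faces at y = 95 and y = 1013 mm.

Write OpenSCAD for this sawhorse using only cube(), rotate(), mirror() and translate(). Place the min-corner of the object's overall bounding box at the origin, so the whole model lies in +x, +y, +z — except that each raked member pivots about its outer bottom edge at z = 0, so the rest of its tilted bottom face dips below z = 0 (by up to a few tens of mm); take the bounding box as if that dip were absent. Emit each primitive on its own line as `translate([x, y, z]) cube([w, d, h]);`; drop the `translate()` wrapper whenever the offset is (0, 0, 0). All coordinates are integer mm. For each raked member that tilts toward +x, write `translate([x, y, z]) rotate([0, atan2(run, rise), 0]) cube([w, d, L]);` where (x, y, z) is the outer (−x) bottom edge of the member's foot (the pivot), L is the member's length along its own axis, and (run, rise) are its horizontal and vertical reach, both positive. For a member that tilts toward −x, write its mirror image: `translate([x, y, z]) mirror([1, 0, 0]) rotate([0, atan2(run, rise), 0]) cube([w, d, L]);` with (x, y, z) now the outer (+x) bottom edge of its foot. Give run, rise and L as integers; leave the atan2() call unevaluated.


translate([180, 0, 800]) cube([82, 1157, 70]);
translate([0, 95, 0]) rotate([0, atan2(180, 800), 0]) cube([41, 49, 820]);
translate([442, 95, 0]) mirror([1, 0, 0]) rotate([0, atan2(180, 800), 0]) cube([41, 49, 820]);
translate([0, 1013, 0]) rotate([0, atan2(180, 800), 0]) cube([41, 49, 820]);
translate([442, 1013, 0]) mirror([1, 0, 0]) rotate([0, atan2(180, 800), 0]) cube([41, 49, 820]);


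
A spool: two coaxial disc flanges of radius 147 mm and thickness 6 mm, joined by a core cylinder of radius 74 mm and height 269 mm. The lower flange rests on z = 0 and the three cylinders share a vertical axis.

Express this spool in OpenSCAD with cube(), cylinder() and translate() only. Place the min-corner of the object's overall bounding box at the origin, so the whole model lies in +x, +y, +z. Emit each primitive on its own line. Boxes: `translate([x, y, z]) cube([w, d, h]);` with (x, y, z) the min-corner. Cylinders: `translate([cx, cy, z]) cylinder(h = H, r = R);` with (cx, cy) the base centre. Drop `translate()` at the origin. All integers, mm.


translate([147, 147, 0]) cylinder(h = 6, r = 147);
translate([147, 147, 6]) cylinder(h = 269, r = 74);
translate([147, 147, 275]) cylinder(h = 6, r = 147);


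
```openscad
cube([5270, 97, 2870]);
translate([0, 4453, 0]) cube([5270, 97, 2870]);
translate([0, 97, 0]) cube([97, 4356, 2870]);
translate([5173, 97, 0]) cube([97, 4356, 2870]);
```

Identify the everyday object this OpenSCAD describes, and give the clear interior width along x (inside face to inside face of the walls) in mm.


A house (or room) frame. The interior width is 5076 mm.

Four 2870 mm walls enclosing a rectangle with no floor or roof — a room or house frame. Outside width is 5270 mm and wall thickness is 97 mm, so the interior width is 5270 − 2 × 97 = 5076 mm.


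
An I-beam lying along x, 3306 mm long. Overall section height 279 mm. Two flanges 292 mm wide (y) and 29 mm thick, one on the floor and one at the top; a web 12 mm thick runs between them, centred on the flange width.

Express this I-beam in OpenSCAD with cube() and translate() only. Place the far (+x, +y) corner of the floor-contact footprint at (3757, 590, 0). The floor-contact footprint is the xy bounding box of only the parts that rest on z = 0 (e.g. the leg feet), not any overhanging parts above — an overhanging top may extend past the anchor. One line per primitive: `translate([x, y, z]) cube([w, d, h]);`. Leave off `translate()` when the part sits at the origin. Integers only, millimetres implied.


translate([451, 298, 0]) cube([3306, 292, 29]);
translate([451, 438, 29]) cube([3306, 12, 221]);
translate([451, 298, 250]) cube([3306, 292, 29]);


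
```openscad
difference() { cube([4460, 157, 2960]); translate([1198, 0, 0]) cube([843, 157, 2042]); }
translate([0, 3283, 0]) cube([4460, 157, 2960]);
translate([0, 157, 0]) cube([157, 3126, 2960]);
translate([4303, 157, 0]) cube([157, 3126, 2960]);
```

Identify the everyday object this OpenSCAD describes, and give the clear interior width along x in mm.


A single room. The interior width is 4146 mm.

Four walls enclosing a rectangle with a door in the front wall — a room. Outside width 4460 minus two 157 mm walls gives 4146 mm.


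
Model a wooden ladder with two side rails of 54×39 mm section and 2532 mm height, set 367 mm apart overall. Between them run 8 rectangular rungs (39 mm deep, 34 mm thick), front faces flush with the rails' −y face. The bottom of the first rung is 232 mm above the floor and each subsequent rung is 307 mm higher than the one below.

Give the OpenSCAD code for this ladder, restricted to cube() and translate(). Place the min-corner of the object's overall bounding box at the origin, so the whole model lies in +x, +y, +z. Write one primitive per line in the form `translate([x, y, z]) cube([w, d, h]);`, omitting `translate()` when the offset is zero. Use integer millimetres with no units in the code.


// rung span = 367 - 2*54 = 259
// rung[k] z = 232 + k*307
cube([54, 39, 2532]);
translate([313, 0, 0]) cube([54, 39, 2532]);
translate([54, 0, 232]) cube([259, 39, 34]);
translate([54, 0, 539]) cube([259, 39, 34]);
translate([54, 0, 846]) cube([259, 39, 34]);
translate([54, 0, 1153]) cube([259, 39, 34]);
translate([54, 0, 1460]) cube([259, 39, 34]);
translate([54, 0, 1767]) cube([259, 39, 34]);
translate([54, 0, 2074]) cube([259, 39, 34]);
translate([54, 0, 2381]) cube([259, 39, 34]);


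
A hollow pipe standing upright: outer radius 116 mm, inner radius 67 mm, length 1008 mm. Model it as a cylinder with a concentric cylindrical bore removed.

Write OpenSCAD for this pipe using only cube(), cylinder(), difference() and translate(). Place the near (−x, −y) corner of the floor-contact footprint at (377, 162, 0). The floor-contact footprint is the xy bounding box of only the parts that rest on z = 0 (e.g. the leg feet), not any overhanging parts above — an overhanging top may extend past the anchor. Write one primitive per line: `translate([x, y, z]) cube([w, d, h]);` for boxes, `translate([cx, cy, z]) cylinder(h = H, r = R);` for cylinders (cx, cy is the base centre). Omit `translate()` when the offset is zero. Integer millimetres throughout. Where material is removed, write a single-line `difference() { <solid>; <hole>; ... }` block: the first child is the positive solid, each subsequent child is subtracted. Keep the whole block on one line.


difference() { translate([493, 278, 0]) cylinder(h = 1008, r = 116); translate([493, 278, 0]) cylinder(h = 1008, r = 67); }


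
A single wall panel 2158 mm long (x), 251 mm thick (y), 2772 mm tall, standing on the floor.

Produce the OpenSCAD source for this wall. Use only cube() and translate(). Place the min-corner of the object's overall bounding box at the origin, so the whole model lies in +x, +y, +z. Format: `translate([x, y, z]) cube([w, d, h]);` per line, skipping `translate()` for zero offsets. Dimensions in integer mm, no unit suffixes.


cube([2158, 251, 2772]);


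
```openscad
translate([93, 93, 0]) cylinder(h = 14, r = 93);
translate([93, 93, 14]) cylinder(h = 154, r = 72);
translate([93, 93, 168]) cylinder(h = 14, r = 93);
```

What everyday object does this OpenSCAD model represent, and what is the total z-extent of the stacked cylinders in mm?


A spool. The overall height is 182 mm.

Three coaxial cylinders, large–small–large — a spool. Two 14 mm flanges and a 154 mm core give 14 + 154 + 14 = 182 mm.


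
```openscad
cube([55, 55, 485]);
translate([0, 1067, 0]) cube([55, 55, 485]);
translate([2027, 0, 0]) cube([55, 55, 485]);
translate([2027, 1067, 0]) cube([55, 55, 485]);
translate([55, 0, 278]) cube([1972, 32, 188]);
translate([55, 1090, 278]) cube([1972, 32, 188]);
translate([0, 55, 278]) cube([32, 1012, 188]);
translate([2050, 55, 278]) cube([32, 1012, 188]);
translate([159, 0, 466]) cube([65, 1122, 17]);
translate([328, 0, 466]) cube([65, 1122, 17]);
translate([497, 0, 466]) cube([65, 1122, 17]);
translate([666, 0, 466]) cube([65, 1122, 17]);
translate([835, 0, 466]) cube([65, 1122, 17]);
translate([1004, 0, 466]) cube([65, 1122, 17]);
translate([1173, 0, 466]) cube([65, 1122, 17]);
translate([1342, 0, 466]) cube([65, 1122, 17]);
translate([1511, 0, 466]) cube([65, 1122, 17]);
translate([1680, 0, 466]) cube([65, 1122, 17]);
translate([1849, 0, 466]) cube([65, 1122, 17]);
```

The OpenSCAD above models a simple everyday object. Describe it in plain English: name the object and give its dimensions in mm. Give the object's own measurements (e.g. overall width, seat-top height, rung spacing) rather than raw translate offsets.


A bed frame 2082 mm long (x) by 1122 mm wide (y). Four 55×55 mm corner posts, 485 mm tall, at the corners of the footprint. Four rails of 32 mm thickness and 188 mm height run between adjacent posts with their undersides at z = 278 mm, their outer faces flush with the outside of the frame (the two x-running rails run between the posts' inner faces; the two y-running rails run between the posts' inner faces). 11 slats, each 65 mm wide (x) and 17 mm thick, lie across the top of the two x-running rails, running the full 1122 mm width of the frame in y; along x they sit between the end posts with a 104 mm gap after the −x posts and between neighbouring slats, leaving 113 mm before the +x posts.


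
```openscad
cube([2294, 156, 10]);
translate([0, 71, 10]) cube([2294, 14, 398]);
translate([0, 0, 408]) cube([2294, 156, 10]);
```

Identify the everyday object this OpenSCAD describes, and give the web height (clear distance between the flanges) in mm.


An I-beam. The web height is 398 mm.

Two wide flanges with a thin centred web — an I-beam. Overall 418 mm minus two 10 mm flanges gives a web of 418 − 2·10 = 398 mm.


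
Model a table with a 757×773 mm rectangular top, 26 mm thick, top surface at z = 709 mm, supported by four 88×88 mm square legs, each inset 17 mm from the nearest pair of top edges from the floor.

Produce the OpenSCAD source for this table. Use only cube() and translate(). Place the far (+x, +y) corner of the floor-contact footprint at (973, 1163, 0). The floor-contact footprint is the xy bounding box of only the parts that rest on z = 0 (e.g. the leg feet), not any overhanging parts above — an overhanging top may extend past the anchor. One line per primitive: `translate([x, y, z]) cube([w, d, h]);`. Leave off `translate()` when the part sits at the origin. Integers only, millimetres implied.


translate([233, 407, 683]) cube([757, 773, 26]);
translate([250, 424, 0]) cube([88, 88, 683]);
translate([885, 424, 0]) cube([88, 88, 683]);
translate([250, 1075, 0]) cube([88, 88, 683]);
translate([885, 1075, 0]) cube([88, 88, 683]);


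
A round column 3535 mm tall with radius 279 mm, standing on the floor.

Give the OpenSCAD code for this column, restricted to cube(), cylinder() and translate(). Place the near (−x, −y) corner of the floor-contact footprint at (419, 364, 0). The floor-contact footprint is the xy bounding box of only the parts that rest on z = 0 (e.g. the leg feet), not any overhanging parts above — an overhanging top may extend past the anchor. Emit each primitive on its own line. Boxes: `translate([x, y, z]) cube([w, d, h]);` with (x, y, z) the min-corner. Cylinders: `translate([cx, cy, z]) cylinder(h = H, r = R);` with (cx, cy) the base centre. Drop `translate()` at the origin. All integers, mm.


translate([698, 643, 0]) cylinder(h = 3535, r = 279);


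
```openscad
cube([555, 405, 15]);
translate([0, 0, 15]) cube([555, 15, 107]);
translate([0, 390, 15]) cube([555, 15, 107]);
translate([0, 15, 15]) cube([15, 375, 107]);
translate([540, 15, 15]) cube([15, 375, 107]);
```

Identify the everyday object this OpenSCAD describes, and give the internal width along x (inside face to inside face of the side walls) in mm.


An open box. The internal width is 525 mm.

A 555×405 base slab with four walls standing on it — an open box. The base is 555 mm wide and the walls are 15 mm thick, so the internal width is 555 − 2 × 15 = 525 mm.


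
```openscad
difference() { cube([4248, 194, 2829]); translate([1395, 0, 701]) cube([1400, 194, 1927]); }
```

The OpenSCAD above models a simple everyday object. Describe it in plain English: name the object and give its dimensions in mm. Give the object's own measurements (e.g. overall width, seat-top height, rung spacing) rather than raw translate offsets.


A wall 4248 mm long (x), 194 mm thick (y), 2829 mm tall, with a rectangular window opening cut through it. The opening is 1400 mm wide and 1927 mm tall; its sill is at z = 701 mm and its near (−x) edge is 1395 mm from the wall's −x end. The opening passes through the full wall thickness.


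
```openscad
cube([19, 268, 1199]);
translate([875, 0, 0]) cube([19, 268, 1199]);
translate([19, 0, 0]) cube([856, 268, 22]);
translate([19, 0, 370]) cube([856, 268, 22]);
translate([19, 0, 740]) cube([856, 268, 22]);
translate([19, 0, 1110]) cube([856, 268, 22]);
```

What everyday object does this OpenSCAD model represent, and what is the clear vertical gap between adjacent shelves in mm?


A bookshelf. The clear shelf gap is 348 mm.

Two tall side panels with 4 horizontal boards between them — a bookshelf. The first two shelf undersides are at z = 0 and z = 370; with shelf thickness 22, the clear gap is 370 − 0 − 22 = 348 mm.


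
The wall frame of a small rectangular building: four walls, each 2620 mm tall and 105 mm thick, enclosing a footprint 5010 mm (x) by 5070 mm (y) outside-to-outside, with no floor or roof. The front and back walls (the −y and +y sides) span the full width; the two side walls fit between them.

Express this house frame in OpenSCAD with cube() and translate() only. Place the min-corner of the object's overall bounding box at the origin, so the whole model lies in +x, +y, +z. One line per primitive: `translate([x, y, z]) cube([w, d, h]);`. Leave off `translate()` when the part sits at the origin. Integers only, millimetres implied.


cube([5010, 105, 2620]);
translate([0, 4965, 0]) cube([5010, 105, 2620]);
translate([0, 105, 0]) cube([105, 4860, 2620]);
translate([4905, 105, 0]) cube([105, 4860, 2620]);


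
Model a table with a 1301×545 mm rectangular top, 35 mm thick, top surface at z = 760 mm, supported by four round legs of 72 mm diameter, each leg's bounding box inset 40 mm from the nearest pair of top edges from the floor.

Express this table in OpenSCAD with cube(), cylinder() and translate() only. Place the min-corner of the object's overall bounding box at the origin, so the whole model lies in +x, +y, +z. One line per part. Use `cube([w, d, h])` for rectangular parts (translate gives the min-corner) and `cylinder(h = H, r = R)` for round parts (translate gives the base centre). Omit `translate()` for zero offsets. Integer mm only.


// leg_h = 760 - 35 = 725
translate([0, 0, 725]) cube([1301, 545, 35]);
translate([76, 76, 0]) cylinder(h = 725, r = 36);
translate([1225, 76, 0]) cylinder(h = 725, r = 36);
translate([76, 469, 0]) cylinder(h = 725, r = 36);
translate([1225, 469, 0]) cylinder(h = 725, r = 36);


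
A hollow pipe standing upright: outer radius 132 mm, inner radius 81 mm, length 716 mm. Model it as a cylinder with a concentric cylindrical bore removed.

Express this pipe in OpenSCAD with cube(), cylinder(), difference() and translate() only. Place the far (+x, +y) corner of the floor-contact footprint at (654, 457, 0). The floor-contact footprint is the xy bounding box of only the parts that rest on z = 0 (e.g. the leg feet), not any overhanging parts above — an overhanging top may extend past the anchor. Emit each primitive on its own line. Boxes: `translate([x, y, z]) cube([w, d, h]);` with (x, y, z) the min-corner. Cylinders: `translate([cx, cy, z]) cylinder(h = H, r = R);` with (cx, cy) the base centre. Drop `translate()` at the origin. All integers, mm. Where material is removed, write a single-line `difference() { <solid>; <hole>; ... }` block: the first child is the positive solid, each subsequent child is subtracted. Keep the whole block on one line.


difference() { translate([522, 325, 0]) cylinder(h = 716, r = 132); translate([522, 325, 0]) cylinder(h = 716, r = 81); }
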